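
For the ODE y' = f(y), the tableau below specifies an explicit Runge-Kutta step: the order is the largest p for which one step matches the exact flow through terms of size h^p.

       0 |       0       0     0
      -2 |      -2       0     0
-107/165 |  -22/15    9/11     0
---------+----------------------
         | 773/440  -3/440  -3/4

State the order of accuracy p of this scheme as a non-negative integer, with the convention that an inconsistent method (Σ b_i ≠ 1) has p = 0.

2

b = (773/440, -3/440, -3/4)
c = (0, -2, -107/165)
Ac = (0, 0, -18/11)
Σ b_i: 773/440·1 + (-3/440)·1 + (-3/4)·1 = 1 ✓
b·c: (-3/440)·(-2) + (-3/4)·(-107/165) = 1/2 ✓
b·c²: (-3/440)·4 + (-3/4)·11449/27225 = -12439/36300 ≠ 1/3 ⇒ order 2.
b·Ac: (-3/4)·(-18/11) = 27/22 ≠ 1/6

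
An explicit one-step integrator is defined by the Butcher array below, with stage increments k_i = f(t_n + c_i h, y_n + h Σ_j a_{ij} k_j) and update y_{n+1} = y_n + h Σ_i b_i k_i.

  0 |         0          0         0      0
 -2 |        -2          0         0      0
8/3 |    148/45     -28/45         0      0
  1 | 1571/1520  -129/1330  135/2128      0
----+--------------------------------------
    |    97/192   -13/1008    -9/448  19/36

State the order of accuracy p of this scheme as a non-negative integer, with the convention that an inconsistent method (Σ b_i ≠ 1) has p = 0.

b = (97/192, -13/1008, -9/448, 19/36)
c = (0, -2, 8/3, 1)
Ac = (0, 0, 56/45, 69/190)
Σ b_i: 97/192·1 + (-13/1008)·1 + (-9/448)·1 + 19/36·1 = 1 ✓
b·c: (-13/1008)·(-2) + (-9/448)·8/3 + 19/36·1 = 1/2 ✓
b·c²: (-13/1008)·4 + (-9/448)·64/9 + 19/36·1 = 1/3 ✓
b·Ac: (-9/448)·56/45 + 19/36·69/190 = 1/6 ✓
b·c³: (-13/1008)·(-8) + (-9/448)·512/27 + 19/36·1 = 1/4 ✓
b·(c∘Ac): (-9/448)·448/135 + 19/36·69/190 = 1/8 ✓
b·Ac²: (-9/448)·(-112/45) + 19/36·6/95 = 1/12 ✓
b·A²c: 19/36·3/38 = 1/24 ✓; 4 stages ⇒ order 4.

4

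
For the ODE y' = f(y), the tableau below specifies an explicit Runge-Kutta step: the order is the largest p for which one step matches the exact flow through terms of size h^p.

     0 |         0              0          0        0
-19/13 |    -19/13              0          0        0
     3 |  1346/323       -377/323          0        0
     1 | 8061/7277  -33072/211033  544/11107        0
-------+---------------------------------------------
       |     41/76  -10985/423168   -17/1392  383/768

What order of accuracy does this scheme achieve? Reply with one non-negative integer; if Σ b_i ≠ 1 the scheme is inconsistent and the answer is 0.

b = (41/76, -10985/423168, -17/1392, 383/768)
c = (0, -19/13, 3, 1)
Ac = (0, 0, 29/17, 144/383)
Σ b_i: 41/76·1 + (-10985/423168)·1 + (-17/1392)·1 + 383/768·1 = 1 ✓
b·c: (-10985/423168)·(-19/13) + (-17/1392)·3 + 383/768·1 = 1/2 ✓
b·c²: (-10985/423168)·361/169 + (-17/1392)·9 + 383/768·1 = 1/3 ✓
b·Ac: (-17/1392)·29/17 + 383/768·144/383 = 1/6 ✓
b·c³: (-10985/423168)·(-6859/2197) + (-17/1392)·27 + 383/768·1 = 1/4 ✓
b·(c∘Ac): (-17/1392)·87/17 + 383/768·144/383 = 1/8 ✓
b·Ac²: (-17/1392)·(-551/221) + 383/768·528/4979 = 1/12 ✓
b·A²c: 383/768·32/383 = 1/24 ✓; 4 stages ⇒ order 4.

4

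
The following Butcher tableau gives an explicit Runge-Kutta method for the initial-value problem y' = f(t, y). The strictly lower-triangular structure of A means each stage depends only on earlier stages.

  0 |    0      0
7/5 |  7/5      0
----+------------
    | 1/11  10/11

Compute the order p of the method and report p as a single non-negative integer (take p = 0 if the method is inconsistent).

1

b = (1/11, 10/11)
c = (0, 7/5)
Σ b_i: 1/11·1 + 10/11·1 = 1 ✓
b·c: 10/11·7/5 = 14/11 ≠ 1/2 ⇒ order 1.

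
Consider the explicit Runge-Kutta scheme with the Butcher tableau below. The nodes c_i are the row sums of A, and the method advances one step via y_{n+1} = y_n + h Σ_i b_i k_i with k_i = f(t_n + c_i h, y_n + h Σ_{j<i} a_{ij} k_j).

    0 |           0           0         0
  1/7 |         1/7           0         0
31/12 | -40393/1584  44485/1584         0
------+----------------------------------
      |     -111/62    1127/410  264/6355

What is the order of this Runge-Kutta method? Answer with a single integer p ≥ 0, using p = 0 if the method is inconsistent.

3

b = (-111/62, 1127/410, 264/6355)
c = (0, 1/7, 31/12)
Ac = (0, 0, 6355/1584)
Σ b_i: (-111/62)·1 + 1127/410·1 + 264/6355·1 = 1 ✓
b·c: 1127/410·1/7 + 264/6355·31/12 = 1/2 ✓
b·c²: 1127/410·1/49 + 264/6355·961/144 = 1/3 ✓
b·Ac: 264/6355·6355/1584 = 1/6 ✓; 3 stages ⇒ order 3.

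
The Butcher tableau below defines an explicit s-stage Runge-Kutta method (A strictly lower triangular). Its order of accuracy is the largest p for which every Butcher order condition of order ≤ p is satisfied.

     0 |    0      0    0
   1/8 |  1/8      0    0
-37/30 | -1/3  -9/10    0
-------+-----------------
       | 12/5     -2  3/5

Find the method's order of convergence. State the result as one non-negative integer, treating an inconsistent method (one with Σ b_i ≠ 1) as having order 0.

b = (12/5, -2, 3/5)
c = (0, 1/8, -37/30)
Ac = (0, 0, -9/80)
Σ b_i: 12/5·1 + (-2)·1 + 3/5·1 = 1 ✓
b·c: (-2)·1/8 + 3/5·(-37/30) = -99/100 ≠ 1/2 ⇒ order 1.

1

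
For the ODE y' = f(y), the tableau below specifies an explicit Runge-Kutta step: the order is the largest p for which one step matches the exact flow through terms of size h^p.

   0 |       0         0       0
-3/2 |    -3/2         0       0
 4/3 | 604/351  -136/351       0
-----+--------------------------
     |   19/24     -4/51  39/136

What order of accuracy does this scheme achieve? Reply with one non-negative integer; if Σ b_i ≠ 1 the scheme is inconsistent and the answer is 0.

b = (19/24, -4/51, 39/136)
c = (0, -3/2, 4/3)
Ac = (0, 0, 68/117)
Σ b_i: 19/24·1 + (-4/51)·1 + 39/136·1 = 1 ✓
b·c: (-4/51)·(-3/2) + 39/136·4/3 = 1/2 ✓
b·c²: (-4/51)·9/4 + 39/136·16/9 = 1/3 ✓
b·Ac: 39/136·68/117 = 1/6 ✓; 3 stages ⇒ order 3.

3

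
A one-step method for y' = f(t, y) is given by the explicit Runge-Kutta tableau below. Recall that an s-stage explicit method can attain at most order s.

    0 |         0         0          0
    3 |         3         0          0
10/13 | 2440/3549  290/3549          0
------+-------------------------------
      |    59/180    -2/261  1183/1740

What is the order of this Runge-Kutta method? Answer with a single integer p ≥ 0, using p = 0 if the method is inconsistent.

3

b = (59/180, -2/261, 1183/1740)
c = (0, 3, 10/13)
Ac = (0, 0, 290/1183)
Σ b_i: 59/180·1 + (-2/261)·1 + 1183/1740·1 = 1 ✓
b·c: (-2/261)·3 + 1183/1740·10/13 = 1/2 ✓
b·c²: (-2/261)·9 + 1183/1740·100/169 = 1/3 ✓
b·Ac: 1183/1740·290/1183 = 1/6 ✓; 3 stages ⇒ order 3.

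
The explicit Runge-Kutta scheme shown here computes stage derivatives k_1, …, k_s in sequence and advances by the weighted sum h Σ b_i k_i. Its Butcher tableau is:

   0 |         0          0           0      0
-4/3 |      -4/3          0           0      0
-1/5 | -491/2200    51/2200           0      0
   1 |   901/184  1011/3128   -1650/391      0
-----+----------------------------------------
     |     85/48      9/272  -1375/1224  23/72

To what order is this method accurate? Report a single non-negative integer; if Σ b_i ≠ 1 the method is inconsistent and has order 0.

b = (85/48, 9/272, -1375/1224, 23/72)
c = (0, -4/3, -1/5, 1)
Ac = (0, 0, -17/550, 19/46)
Σ b_i: 85/48·1 + 9/272·1 + (-1375/1224)·1 + 23/72·1 = 1 ✓
b·c: 9/272·(-4/3) + (-1375/1224)·(-1/5) + 23/72·1 = 1/2 ✓
b·c²: 9/272·16/9 + (-1375/1224)·1/25 + 23/72·1 = 1/3 ✓
b·Ac: (-1375/1224)·(-17/550) + 23/72·19/46 = 1/6 ✓
b·c³: 9/272·(-64/27) + (-1375/1224)·(-1/125) + 23/72·1 = 1/4 ✓
b·(c∘Ac): (-1375/1224)·17/2750 + 23/72·19/46 = 1/8 ✓
b·Ac²: (-1375/1224)·34/825 + 23/72·28/69 = 1/12 ✓
b·A²c: 23/72·3/23 = 1/24 ✓; 4 stages ⇒ order 4.

4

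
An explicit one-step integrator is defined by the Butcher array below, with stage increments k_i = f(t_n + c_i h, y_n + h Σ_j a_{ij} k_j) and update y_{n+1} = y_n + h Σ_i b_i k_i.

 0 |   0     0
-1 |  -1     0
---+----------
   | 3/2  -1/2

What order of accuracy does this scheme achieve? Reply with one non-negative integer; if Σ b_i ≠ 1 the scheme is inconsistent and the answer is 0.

b = (3/2, -1/2)
c = (0, -1)
Σ b_i: 3/2·1 + (-1/2)·1 = 1 ✓
b·c: (-1/2)·(-1) = 1/2 ✓; 2 stages ⇒ order 2.

2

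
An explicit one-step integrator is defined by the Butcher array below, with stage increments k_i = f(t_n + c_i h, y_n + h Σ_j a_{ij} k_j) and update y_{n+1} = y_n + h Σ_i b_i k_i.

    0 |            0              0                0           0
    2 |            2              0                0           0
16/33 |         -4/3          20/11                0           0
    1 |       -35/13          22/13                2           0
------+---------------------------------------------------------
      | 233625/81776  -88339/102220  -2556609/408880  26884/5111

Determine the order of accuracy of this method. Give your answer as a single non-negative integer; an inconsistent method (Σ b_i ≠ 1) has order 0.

3

b = (233625/81776, -88339/102220, -2556609/408880, 26884/5111)
c = (0, 2, 16/33, 1)
Ac = (0, 0, 40/11, 1868/429)
Σ b_i: 233625/81776·1 + (-88339/102220)·1 + (-2556609/408880)·1 + 26884/5111·1 = 1 ✓
b·c: (-88339/102220)·2 + (-2556609/408880)·16/33 + 26884/5111·1 = 1/2 ✓
b·c²: (-88339/102220)·4 + (-2556609/408880)·256/1089 + 26884/5111·1 = 1/3 ✓
b·Ac: (-2556609/408880)·40/11 + 26884/5111·1868/429 = 1/6 ✓
b·c³: (-88339/102220)·8 + (-2556609/408880)·4096/35937 + 26884/5111·1 = -1197310/505989 ≠ 1/4 ⇒ order 3.
b·(c∘Ac): (-2556609/408880)·640/363 + 26884/5111·1868/429 = 182152/15333 ≠ 1/8
b·Ac²: (-2556609/408880)·80/11 + 26884/5111·102488/14157 = -3741737/505989 ≠ 1/12
b·A²c: 26884/5111·80/11 = 195520/5111 ≠ 1/24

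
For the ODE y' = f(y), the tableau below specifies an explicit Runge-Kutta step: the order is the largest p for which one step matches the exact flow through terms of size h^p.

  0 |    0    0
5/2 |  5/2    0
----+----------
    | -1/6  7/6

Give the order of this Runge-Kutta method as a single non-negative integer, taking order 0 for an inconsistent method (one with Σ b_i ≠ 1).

1

b = (-1/6, 7/6)
c = (0, 5/2)
Σ b_i: (-1/6)·1 + 7/6·1 = 1 ✓
b·c: 7/6·5/2 = 35/12 ≠ 1/2 ⇒ order 1.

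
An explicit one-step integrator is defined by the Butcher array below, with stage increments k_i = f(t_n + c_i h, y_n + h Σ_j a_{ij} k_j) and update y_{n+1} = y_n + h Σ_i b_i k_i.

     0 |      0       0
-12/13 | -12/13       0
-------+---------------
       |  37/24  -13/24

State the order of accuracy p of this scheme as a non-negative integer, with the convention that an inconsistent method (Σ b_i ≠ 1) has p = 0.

b = (37/24, -13/24)
c = (0, -12/13)
Σ b_i: 37/24·1 + (-13/24)·1 = 1 ✓
b·c: (-13/24)·(-12/13) = 1/2 ✓; 2 stages ⇒ order 2.

2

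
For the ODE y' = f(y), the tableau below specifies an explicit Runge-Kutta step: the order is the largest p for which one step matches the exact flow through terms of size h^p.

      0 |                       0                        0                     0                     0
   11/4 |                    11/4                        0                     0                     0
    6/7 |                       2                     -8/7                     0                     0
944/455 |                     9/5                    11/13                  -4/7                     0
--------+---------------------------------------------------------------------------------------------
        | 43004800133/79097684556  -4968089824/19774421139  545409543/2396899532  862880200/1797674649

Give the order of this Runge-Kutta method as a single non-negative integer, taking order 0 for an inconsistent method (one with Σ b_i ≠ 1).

b = (43004800133/79097684556, -4968089824/19774421139, 545409543/2396899532, 862880200/1797674649)
c = (0, 11/4, 6/7, 944/455)
Ac = (0, 0, -22/7, 4681/2548)
Σ b_i: 43004800133/79097684556·1 + (-4968089824/19774421139)·1 + 545409543/2396899532·1 + 862880200/1797674649·1 = 1 ✓
b·c: (-4968089824/19774421139)·11/4 + 545409543/2396899532·6/7 + 862880200/1797674649·944/455 = 1/2 ✓
b·c²: (-4968089824/19774421139)·121/16 + 545409543/2396899532·36/49 + 862880200/1797674649·891136/207025 = 1/3 ✓
b·Ac: 545409543/2396899532·(-22/7) + 862880200/1797674649·4681/2548 = 1/6 ✓
b·c³: (-4968089824/19774421139)·1331/64 + 545409543/2396899532·216/343 + 862880200/1797674649·841232384/94196375 = -433505113647/545294643530 ≠ 1/4 ⇒ order 3.
b·(c∘Ac): 545409543/2396899532·(-132/49) + 862880200/1797674649·1104716/289835 = 15308632189/12583722543 ≠ 1/8
b·Ac²: 545409543/2396899532·(-121/14) + 862880200/1797674649·426581/71344 = 90939647191/100669780344 ≠ 1/12
b·A²c: 862880200/1797674649·88/49 = 1549662400/1797674649 ≠ 1/24

3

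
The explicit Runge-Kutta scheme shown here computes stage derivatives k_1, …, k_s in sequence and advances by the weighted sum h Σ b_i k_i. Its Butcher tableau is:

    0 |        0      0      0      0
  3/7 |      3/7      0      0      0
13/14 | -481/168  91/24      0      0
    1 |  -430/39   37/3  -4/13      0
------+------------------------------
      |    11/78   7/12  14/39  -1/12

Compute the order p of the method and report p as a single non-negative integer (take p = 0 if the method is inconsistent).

b = (11/78, 7/12, 14/39, -1/12)
c = (0, 3/7, 13/14, 1)
Ac = (0, 0, 13/8, 5)
Σ b_i: 11/78·1 + 7/12·1 + 14/39·1 + (-1/12)·1 = 1 ✓
b·c: 7/12·3/7 + 14/39·13/14 + (-1/12)·1 = 1/2 ✓
b·c²: 7/12·9/49 + 14/39·169/196 + (-1/12)·1 = 1/3 ✓
b·Ac: 14/39·13/8 + (-1/12)·5 = 1/6 ✓
b·c³: 7/12·27/343 + 14/39·2197/2744 + (-1/12)·1 = 1/4 ✓
b·(c∘Ac): 14/39·169/112 + (-1/12)·5 = 1/8 ✓
b·Ac²: 14/39·39/56 + (-1/12)·2 = 1/12 ✓
b·A²c: (-1/12)·(-1/2) = 1/24 ✓; 4 stages ⇒ order 4.

4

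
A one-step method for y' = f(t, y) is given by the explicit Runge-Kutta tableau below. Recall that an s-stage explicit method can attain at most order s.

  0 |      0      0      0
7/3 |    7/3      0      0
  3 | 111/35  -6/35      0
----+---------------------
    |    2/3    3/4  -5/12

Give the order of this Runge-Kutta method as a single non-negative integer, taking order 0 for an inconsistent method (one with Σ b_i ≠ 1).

3

b = (2/3, 3/4, -5/12)
c = (0, 7/3, 3)
Ac = (0, 0, -2/5)
Σ b_i: 2/3·1 + 3/4·1 + (-5/12)·1 = 1 ✓
b·c: 3/4·7/3 + (-5/12)·3 = 1/2 ✓
b·c²: 3/4·49/9 + (-5/12)·9 = 1/3 ✓
b·Ac: (-5/12)·(-2/5) = 1/6 ✓; 3 stages ⇒ order 3.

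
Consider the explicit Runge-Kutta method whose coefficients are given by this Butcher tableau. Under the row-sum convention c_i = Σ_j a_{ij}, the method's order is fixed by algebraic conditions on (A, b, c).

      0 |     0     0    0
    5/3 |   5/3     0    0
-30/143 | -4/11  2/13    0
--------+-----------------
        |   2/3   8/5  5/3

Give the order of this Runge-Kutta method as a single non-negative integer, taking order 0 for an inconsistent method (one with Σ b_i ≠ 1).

b = (2/3, 8/5, 5/3)
c = (0, 5/3, -30/143)
Ac = (0, 0, 10/39)
Σ b_i: 2/3·1 + 8/5·1 + 5/3·1 = 59/15 ≠ 1 ⇒ order 0.

0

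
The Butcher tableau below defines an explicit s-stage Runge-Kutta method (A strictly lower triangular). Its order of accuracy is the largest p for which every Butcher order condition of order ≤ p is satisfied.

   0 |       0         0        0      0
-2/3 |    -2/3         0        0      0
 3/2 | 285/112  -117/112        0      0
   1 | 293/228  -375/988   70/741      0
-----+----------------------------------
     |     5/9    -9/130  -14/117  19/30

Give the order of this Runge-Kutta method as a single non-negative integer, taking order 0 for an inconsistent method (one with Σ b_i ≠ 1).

4

b = (5/9, -9/130, -14/117, 19/30)
c = (0, -2/3, 3/2, 1)
Ac = (0, 0, 39/56, 15/38)
Σ b_i: 5/9·1 + (-9/130)·1 + (-14/117)·1 + 19/30·1 = 1 ✓
b·c: (-9/130)·(-2/3) + (-14/117)·3/2 + 19/30·1 = 1/2 ✓
b·c²: (-9/130)·4/9 + (-14/117)·9/4 + 19/30·1 = 1/3 ✓
b·Ac: (-14/117)·39/56 + 19/30·15/38 = 1/6 ✓
b·c³: (-9/130)·(-8/27) + (-14/117)·27/8 + 19/30·1 = 1/4 ✓
b·(c∘Ac): (-14/117)·117/112 + 19/30·15/38 = 1/8 ✓
b·Ac²: (-14/117)·(-13/28) + 19/30·5/114 = 1/12 ✓
b·A²c: 19/30·5/76 = 1/24 ✓; 4 stages ⇒ order 4.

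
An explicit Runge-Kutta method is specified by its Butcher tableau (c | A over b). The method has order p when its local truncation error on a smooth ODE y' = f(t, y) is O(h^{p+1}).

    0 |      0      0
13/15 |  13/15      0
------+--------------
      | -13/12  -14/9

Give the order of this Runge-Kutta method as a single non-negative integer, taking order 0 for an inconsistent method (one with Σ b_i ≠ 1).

0

b = (-13/12, -14/9)
c = (0, 13/15)
Σ b_i: (-13/12)·1 + (-14/9)·1 = -95/36 ≠ 1 ⇒ order 0.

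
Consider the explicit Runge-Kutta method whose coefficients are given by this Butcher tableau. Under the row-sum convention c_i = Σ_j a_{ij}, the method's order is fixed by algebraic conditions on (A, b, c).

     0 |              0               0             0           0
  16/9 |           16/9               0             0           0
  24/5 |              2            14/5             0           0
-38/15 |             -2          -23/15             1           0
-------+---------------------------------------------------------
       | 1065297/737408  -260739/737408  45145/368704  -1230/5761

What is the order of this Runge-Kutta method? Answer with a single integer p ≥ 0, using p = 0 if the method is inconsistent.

3

b = (1065297/737408, -260739/737408, 45145/368704, -1230/5761)
c = (0, 16/9, 24/5, -38/15)
Ac = (0, 0, 224/45, 56/27)
Σ b_i: 1065297/737408·1 + (-260739/737408)·1 + 45145/368704·1 + (-1230/5761)·1 = 1 ✓
b·c: (-260739/737408)·16/9 + 45145/368704·24/5 + (-1230/5761)·(-38/15) = 1/2 ✓
b·c²: (-260739/737408)·256/81 + 45145/368704·576/25 + (-1230/5761)·1444/225 = 1/3 ✓
b·Ac: 45145/368704·224/45 + (-1230/5761)·56/27 = 1/6 ✓
b·c³: (-260739/737408)·4096/729 + 45145/368704·13824/125 + (-1230/5761)·(-54872/3375) = 3895336/259245 ≠ 1/4 ⇒ order 3.
b·(c∘Ac): 45145/368704·1792/75 + (-1230/5761)·(-2128/405) = 449684/111105 ≠ 1/8
b·Ac²: 45145/368704·3584/405 + (-1230/5761)·110528/6075 = -2178392/777735 ≠ 1/12
b·A²c: (-1230/5761)·224/45 = -2624/2469 ≠ 1/24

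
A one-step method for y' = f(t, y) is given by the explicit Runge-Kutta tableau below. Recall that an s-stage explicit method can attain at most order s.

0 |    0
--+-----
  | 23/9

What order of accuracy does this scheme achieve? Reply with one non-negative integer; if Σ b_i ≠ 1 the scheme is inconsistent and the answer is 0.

b = (23/9)
c = (0)
Σ b_i: 23/9·1 = 23/9 ≠ 1 ⇒ order 0.

0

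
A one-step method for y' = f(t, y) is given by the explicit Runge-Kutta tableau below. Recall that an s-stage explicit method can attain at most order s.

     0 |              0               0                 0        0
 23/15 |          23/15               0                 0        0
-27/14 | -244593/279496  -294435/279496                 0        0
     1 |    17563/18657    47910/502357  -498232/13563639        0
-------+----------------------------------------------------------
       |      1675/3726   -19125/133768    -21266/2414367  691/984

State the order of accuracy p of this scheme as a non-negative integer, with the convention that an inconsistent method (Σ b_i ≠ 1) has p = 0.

4

b = (1675/3726, -19125/133768, -21266/2414367, 691/984)
c = (0, 23/15, -27/14, 1)
Ac = (0, 0, -19629/12152, 150/691)
Σ b_i: 1675/3726·1 + (-19125/133768)·1 + (-21266/2414367)·1 + 691/984·1 = 1 ✓
b·c: (-19125/133768)·23/15 + (-21266/2414367)·(-27/14) + 691/984·1 = 1/2 ✓
b·c²: (-19125/133768)·529/225 + (-21266/2414367)·729/196 + 691/984·1 = 1/3 ✓
b·Ac: (-21266/2414367)·(-19629/12152) + 691/984·150/691 = 1/6 ✓
b·c³: (-19125/133768)·12167/3375 + (-21266/2414367)·(-19683/2744) + 691/984·1 = 1/4 ✓
b·(c∘Ac): (-21266/2414367)·529983/170128 + 691/984·150/691 = 1/8 ✓
b·Ac²: (-21266/2414367)·(-150489/60760) + 691/984·908/10365 = 1/12 ✓
b·A²c: 691/984·41/691 = 1/24 ✓; 4 stages ⇒ order 4.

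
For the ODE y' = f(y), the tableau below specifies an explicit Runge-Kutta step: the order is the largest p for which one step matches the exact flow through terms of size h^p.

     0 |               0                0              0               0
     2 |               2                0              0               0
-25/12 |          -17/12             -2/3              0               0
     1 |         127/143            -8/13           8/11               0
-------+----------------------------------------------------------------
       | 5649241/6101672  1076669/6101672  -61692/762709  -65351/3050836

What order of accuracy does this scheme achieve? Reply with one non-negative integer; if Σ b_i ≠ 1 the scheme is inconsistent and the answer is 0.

b = (5649241/6101672, 1076669/6101672, -61692/762709, -65351/3050836)
c = (0, 2, -25/12, 1)
Ac = (0, 0, -4/3, -1178/429)
Σ b_i: 5649241/6101672·1 + 1076669/6101672·1 + (-61692/762709)·1 + (-65351/3050836)·1 = 1 ✓
b·c: 1076669/6101672·2 + (-61692/762709)·(-25/12) + (-65351/3050836)·1 = 1/2 ✓
b·c²: 1076669/6101672·4 + (-61692/762709)·625/144 + (-65351/3050836)·1 = 1/3 ✓
b·Ac: (-61692/762709)·(-4/3) + (-65351/3050836)·(-1178/429) = 1/6 ✓
b·c³: 1076669/6101672·8 + (-61692/762709)·(-15625/1728) + (-65351/3050836)·1 = 233015825/109830096 ≠ 1/4 ⇒ order 3.
b·(c∘Ac): (-61692/762709)·25/9 + (-65351/3050836)·(-1178/429) = -253009/1525418 ≠ 1/8
b·Ac²: (-61692/762709)·(-8/3) + (-65351/3050836)·1789/2574 = 11027291/54915048 ≠ 1/12
b·A²c: (-65351/3050836)·(-32/33) = 47528/2288127 ≠ 1/24

3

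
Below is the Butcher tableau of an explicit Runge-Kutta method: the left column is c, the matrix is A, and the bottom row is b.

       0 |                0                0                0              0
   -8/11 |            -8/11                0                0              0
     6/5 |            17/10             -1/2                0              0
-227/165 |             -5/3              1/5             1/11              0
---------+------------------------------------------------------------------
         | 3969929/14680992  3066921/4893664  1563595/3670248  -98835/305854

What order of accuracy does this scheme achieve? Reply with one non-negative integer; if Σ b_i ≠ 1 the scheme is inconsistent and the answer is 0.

3

b = (3969929/14680992, 3066921/4893664, 1563595/3670248, -98835/305854)
c = (0, -8/11, 6/5, -227/165)
Ac = (0, 0, 4/11, -2/55)
Σ b_i: 3969929/14680992·1 + 3066921/4893664·1 + 1563595/3670248·1 + (-98835/305854)·1 = 1 ✓
b·c: 3066921/4893664·(-8/11) + 1563595/3670248·6/5 + (-98835/305854)·(-227/165) = 1/2 ✓
b·c²: 3066921/4893664·64/121 + 1563595/3670248·36/25 + (-98835/305854)·51529/27225 = 1/3 ✓
b·Ac: 1563595/3670248·4/11 + (-98835/305854)·(-2/55) = 1/6 ✓
b·c³: 3066921/4893664·(-512/1331) + 1563595/3670248·216/125 + (-98835/305854)·(-11697083/4492125) = 2225806271/1665375030 ≠ 1/4 ⇒ order 3.
b·(c∘Ac): 1563595/3670248·24/55 + (-98835/305854)·454/9075 = 1427622/8410985 ≠ 1/8
b·Ac²: 1563595/3670248·(-32/121) + (-98835/305854)·716/3025 = -433898/2293905 ≠ 1/12
b·A²c: (-98835/305854)·4/121 = -17970/1682197 ≠ 1/24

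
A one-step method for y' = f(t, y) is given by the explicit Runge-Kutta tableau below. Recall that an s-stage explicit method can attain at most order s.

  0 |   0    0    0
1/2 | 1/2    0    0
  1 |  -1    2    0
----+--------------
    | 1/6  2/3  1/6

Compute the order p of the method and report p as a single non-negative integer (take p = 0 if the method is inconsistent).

3

b = (1/6, 2/3, 1/6)
c = (0, 1/2, 1)
Ac = (0, 0, 1)
Σ b_i: 1/6·1 + 2/3·1 + 1/6·1 = 1 ✓
b·c: 2/3·1/2 + 1/6·1 = 1/2 ✓
b·c²: 2/3·1/4 + 1/6·1 = 1/3 ✓
b·Ac: 1/6·1 = 1/6 ✓; 3 stages ⇒ order 3.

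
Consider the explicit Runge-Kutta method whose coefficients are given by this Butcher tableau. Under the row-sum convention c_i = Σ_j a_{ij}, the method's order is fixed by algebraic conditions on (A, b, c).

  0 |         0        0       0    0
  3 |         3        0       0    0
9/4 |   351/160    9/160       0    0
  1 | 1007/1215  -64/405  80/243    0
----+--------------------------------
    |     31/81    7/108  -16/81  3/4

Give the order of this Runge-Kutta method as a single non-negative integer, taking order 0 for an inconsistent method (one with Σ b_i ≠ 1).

4

b = (31/81, 7/108, -16/81, 3/4)
c = (0, 3, 9/4, 1)
Ac = (0, 0, 27/160, 4/15)
Σ b_i: 31/81·1 + 7/108·1 + (-16/81)·1 + 3/4·1 = 1 ✓
b·c: 7/108·3 + (-16/81)·9/4 + 3/4·1 = 1/2 ✓
b·c²: 7/108·9 + (-16/81)·81/16 + 3/4·1 = 1/3 ✓
b·Ac: (-16/81)·27/160 + 3/4·4/15 = 1/6 ✓
b·c³: 7/108·27 + (-16/81)·729/64 + 3/4·1 = 1/4 ✓
b·(c∘Ac): (-16/81)·243/640 + 3/4·4/15 = 1/8 ✓
b·Ac²: (-16/81)·81/160 + 3/4·11/45 = 1/12 ✓
b·A²c: 3/4·1/18 = 1/24 ✓; 4 stages ⇒ order 4.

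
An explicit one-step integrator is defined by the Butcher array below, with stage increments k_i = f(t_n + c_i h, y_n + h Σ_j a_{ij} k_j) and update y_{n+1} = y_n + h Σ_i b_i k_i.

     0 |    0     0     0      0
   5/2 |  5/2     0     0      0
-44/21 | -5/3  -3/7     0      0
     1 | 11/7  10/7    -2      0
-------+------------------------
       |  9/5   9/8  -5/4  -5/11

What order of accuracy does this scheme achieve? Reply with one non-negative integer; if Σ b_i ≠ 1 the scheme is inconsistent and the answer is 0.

b = (9/5, 9/8, -5/4, -5/11)
c = (0, 5/2, -44/21, 1)
Ac = (0, 0, -15/14, 163/21)
Σ b_i: 9/5·1 + 9/8·1 + (-5/4)·1 + (-5/11)·1 = 537/440 ≠ 1 ⇒ order 0.

0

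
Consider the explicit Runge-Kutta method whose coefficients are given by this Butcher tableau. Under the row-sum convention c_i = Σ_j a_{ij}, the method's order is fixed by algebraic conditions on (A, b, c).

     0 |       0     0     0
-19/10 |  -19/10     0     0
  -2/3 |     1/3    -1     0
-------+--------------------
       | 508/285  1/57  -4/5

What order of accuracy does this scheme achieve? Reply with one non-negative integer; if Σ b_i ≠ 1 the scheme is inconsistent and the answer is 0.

2

b = (508/285, 1/57, -4/5)
c = (0, -19/10, -2/3)
Ac = (0, 0, 19/10)
Σ b_i: 508/285·1 + 1/57·1 + (-4/5)·1 = 1 ✓
b·c: 1/57·(-19/10) + (-4/5)·(-2/3) = 1/2 ✓
b·c²: 1/57·361/100 + (-4/5)·4/9 = -263/900 ≠ 1/3 ⇒ order 2.
b·Ac: (-4/5)·19/10 = -38/25 ≠ 1/6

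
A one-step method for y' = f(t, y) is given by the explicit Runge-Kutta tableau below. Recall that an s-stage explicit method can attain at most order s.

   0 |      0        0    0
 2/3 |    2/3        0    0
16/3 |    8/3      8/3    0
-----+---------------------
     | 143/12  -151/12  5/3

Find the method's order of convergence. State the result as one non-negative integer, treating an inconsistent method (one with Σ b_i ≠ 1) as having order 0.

b = (143/12, -151/12, 5/3)
c = (0, 2/3, 16/3)
Ac = (0, 0, 16/9)
Σ b_i: 143/12·1 + (-151/12)·1 + 5/3·1 = 1 ✓
b·c: (-151/12)·2/3 + 5/3·16/3 = 1/2 ✓
b·c²: (-151/12)·4/9 + 5/3·256/9 = 1129/27 ≠ 1/3 ⇒ order 2.
b·Ac: 5/3·16/9 = 80/27 ≠ 1/6

2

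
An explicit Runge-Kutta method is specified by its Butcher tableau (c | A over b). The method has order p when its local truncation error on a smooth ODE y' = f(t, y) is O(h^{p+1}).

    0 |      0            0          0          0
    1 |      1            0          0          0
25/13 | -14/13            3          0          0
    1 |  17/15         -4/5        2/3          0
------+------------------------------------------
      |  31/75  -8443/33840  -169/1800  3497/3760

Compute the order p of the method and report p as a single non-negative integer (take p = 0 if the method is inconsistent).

3

b = (31/75, -8443/33840, -169/1800, 3497/3760)
c = (0, 1, 25/13, 1)
Ac = (0, 0, 3, 94/195)
Σ b_i: 31/75·1 + (-8443/33840)·1 + (-169/1800)·1 + 3497/3760·1 = 1 ✓
b·c: (-8443/33840)·1 + (-169/1800)·25/13 + 3497/3760·1 = 1/2 ✓
b·c²: (-8443/33840)·1 + (-169/1800)·625/169 + 3497/3760·1 = 1/3 ✓
b·Ac: (-169/1800)·3 + 3497/3760·94/195 = 1/6 ✓
b·c³: (-8443/33840)·1 + (-169/1800)·15625/2197 + 3497/3760·1 = 1/78 ≠ 1/4 ⇒ order 3.
b·(c∘Ac): (-169/1800)·75/13 + 3497/3760·94/195 = -7/75 ≠ 1/8
b·Ac²: (-169/1800)·3 + 3497/3760·4222/2535 = 2323/1833 ≠ 1/12
b·A²c: 3497/3760·2 = 3497/1880 ≠ 1/24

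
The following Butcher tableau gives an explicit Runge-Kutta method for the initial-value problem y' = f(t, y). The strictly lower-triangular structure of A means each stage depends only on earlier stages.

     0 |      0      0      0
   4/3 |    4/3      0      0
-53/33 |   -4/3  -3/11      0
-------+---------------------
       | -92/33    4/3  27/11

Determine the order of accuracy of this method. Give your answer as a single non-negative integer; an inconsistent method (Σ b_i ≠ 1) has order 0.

1

b = (-92/33, 4/3, 27/11)
c = (0, 4/3, -53/33)
Ac = (0, 0, -4/11)
Σ b_i: (-92/33)·1 + 4/3·1 + 27/11·1 = 1 ✓
b·c: 4/3·4/3 + 27/11·(-53/33) = -2357/1089 ≠ 1/2 ⇒ order 1.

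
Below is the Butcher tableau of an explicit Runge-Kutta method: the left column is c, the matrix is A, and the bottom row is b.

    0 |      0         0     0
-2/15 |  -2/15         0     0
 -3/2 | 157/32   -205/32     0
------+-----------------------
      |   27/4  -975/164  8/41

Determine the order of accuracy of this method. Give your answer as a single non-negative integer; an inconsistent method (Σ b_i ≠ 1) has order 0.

b = (27/4, -975/164, 8/41)
c = (0, -2/15, -3/2)
Ac = (0, 0, 41/48)
Σ b_i: 27/4·1 + (-975/164)·1 + 8/41·1 = 1 ✓
b·c: (-975/164)·(-2/15) + 8/41·(-3/2) = 1/2 ✓
b·c²: (-975/164)·4/225 + 8/41·9/4 = 1/3 ✓
b·Ac: 8/41·41/48 = 1/6 ✓; 3 stages ⇒ order 3.

3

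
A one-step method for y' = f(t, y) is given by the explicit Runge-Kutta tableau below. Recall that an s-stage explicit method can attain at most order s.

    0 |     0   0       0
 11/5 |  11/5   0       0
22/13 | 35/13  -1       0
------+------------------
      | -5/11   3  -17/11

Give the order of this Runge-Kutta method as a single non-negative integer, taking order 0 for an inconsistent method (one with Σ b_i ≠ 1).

b = (-5/11, 3, -17/11)
c = (0, 11/5, 22/13)
Ac = (0, 0, -11/5)
Σ b_i: (-5/11)·1 + 3·1 + (-17/11)·1 = 1 ✓
b·c: 3·11/5 + (-17/11)·22/13 = 259/65 ≠ 1/2 ⇒ order 1.

1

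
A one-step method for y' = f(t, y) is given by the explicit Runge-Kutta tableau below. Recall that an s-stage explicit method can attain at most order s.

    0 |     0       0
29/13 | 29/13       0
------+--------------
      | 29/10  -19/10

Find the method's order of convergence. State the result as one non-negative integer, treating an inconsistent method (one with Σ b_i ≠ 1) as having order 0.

1

b = (29/10, -19/10)
c = (0, 29/13)
Σ b_i: 29/10·1 + (-19/10)·1 = 1 ✓
b·c: (-19/10)·29/13 = -551/130 ≠ 1/2 ⇒ order 1.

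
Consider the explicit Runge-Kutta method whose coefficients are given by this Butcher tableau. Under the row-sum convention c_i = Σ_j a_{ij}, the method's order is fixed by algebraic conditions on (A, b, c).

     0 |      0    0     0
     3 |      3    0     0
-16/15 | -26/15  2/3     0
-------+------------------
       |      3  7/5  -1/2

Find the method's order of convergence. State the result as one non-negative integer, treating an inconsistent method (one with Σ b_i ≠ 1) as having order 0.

0

b = (3, 7/5, -1/2)
c = (0, 3, -16/15)
Ac = (0, 0, 2)
Σ b_i: 3·1 + 7/5·1 + (-1/2)·1 = 39/10 ≠ 1 ⇒ order 0.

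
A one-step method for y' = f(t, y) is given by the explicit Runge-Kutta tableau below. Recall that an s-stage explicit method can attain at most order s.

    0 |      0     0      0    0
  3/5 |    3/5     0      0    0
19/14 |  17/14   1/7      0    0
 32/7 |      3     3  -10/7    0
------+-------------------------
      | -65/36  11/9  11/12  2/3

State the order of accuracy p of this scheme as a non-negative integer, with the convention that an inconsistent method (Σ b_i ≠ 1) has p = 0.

1

b = (-65/36, 11/9, 11/12, 2/3)
c = (0, 3/5, 19/14, 32/7)
Ac = (0, 0, 3/35, -34/245)
Σ b_i: (-65/36)·1 + 11/9·1 + 11/12·1 + 2/3·1 = 1 ✓
b·c: 11/9·3/5 + 11/12·19/14 + 2/3·32/7 = 201/40 ≠ 1/2 ⇒ order 1.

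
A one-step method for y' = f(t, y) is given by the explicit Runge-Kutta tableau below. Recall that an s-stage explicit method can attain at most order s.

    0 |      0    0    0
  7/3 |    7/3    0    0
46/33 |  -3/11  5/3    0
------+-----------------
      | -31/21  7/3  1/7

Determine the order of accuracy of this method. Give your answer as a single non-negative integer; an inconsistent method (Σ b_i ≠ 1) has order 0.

b = (-31/21, 7/3, 1/7)
c = (0, 7/3, 46/33)
Ac = (0, 0, 35/9)
Σ b_i: (-31/21)·1 + 7/3·1 + 1/7·1 = 1 ✓
b·c: 7/3·7/3 + 1/7·46/33 = 3911/693 ≠ 1/2 ⇒ order 1.

1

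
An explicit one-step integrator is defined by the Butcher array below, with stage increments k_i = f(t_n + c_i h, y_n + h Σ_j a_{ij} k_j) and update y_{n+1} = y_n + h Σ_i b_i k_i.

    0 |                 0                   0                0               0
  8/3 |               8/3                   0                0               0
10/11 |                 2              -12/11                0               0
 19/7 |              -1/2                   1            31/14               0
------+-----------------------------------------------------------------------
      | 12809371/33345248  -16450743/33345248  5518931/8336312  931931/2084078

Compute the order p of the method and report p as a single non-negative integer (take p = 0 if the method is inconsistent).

b = (12809371/33345248, -16450743/33345248, 5518931/8336312, 931931/2084078)
c = (0, 8/3, 10/11, 19/7)
Ac = (0, 0, -32/11, 1081/231)
Σ b_i: 12809371/33345248·1 + (-16450743/33345248)·1 + 5518931/8336312·1 + 931931/2084078·1 = 1 ✓
b·c: (-16450743/33345248)·8/3 + 5518931/8336312·10/11 + 931931/2084078·19/7 = 1/2 ✓
b·c²: (-16450743/33345248)·64/9 + 5518931/8336312·100/121 + 931931/2084078·361/49 = 1/3 ✓
b·Ac: 5518931/8336312·(-32/11) + 931931/2084078·1081/231 = 1/6 ✓
b·c³: (-16450743/33345248)·512/27 + 5518931/8336312·1000/1331 + 931931/2084078·6859/343 = 17358635/206323722 ≠ 1/4 ⇒ order 3.
b·(c∘Ac): 5518931/8336312·(-320/121) + 931931/2084078·20539/1617 = 24565291/6252234 ≠ 1/8
b·Ac²: 5518931/8336312·(-256/33) + 931931/2084078·68158/7623 = -117359239/103161861 ≠ 1/12
b·A²c: 931931/2084078·(-496/77) = -3001544/1042039 ≠ 1/24

3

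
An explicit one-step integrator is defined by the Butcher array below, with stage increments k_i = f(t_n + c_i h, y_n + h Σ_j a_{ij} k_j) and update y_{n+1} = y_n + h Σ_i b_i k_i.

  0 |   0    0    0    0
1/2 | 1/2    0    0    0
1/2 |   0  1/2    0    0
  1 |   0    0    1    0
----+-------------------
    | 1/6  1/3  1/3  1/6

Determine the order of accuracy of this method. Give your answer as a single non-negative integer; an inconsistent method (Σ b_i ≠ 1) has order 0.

4

b = (1/6, 1/3, 1/3, 1/6)
c = (0, 1/2, 1/2, 1)
Ac = (0, 0, 1/4, 1/2)
Σ b_i: 1/6·1 + 1/3·1 + 1/3·1 + 1/6·1 = 1 ✓
b·c: 1/3·1/2 + 1/3·1/2 + 1/6·1 = 1/2 ✓
b·c²: 1/3·1/4 + 1/3·1/4 + 1/6·1 = 1/3 ✓
b·Ac: 1/3·1/4 + 1/6·1/2 = 1/6 ✓
b·c³: 1/3·1/8 + 1/3·1/8 + 1/6·1 = 1/4 ✓
b·(c∘Ac): 1/3·1/8 + 1/6·1/2 = 1/8 ✓
b·Ac²: 1/3·1/8 + 1/6·1/4 = 1/12 ✓
b·A²c: 1/6·1/4 = 1/24 ✓; 4 stages ⇒ order 4.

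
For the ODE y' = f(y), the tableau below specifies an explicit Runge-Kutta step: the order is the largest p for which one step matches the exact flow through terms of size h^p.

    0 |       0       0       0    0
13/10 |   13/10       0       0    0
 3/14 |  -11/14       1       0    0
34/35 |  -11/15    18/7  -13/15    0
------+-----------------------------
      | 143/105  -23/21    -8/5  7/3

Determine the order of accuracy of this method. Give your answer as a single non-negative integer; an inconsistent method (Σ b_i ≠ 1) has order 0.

2

b = (143/105, -23/21, -8/5, 7/3)
c = (0, 13/10, 3/14, 34/35)
Ac = (0, 0, 13/10, 221/70)
Σ b_i: 143/105·1 + (-23/21)·1 + (-8/5)·1 + 7/3·1 = 1 ✓
b·c: (-23/21)·13/10 + (-8/5)·3/14 + 7/3·34/35 = 1/2 ✓
b·c²: (-23/21)·169/100 + (-8/5)·9/196 + 7/3·1156/1225 = 4079/14700 ≠ 1/3 ⇒ order 2.
b·Ac: (-8/5)·13/10 + 7/3·221/70 = 793/150 ≠ 1/6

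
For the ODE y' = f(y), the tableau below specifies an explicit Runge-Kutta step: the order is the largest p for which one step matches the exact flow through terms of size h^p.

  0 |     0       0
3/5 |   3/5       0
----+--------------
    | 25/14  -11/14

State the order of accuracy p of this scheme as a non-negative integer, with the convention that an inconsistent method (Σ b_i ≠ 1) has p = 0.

b = (25/14, -11/14)
c = (0, 3/5)
Σ b_i: 25/14·1 + (-11/14)·1 = 1 ✓
b·c: (-11/14)·3/5 = -33/70 ≠ 1/2 ⇒ order 1.

1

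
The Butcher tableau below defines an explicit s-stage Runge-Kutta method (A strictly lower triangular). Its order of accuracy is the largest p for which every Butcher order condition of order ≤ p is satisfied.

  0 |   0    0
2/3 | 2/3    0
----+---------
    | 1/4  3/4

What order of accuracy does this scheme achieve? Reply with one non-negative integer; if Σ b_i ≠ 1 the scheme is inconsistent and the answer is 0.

b = (1/4, 3/4)
c = (0, 2/3)
Σ b_i: 1/4·1 + 3/4·1 = 1 ✓
b·c: 3/4·2/3 = 1/2 ✓; 2 stages ⇒ order 2.

2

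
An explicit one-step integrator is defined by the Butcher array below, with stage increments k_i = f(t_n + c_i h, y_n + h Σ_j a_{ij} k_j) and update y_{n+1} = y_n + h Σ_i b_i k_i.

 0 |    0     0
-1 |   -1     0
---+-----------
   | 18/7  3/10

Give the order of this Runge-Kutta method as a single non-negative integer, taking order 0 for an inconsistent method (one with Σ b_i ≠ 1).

0

b = (18/7, 3/10)
c = (0, -1)
Σ b_i: 18/7·1 + 3/10·1 = 201/70 ≠ 1 ⇒ order 0.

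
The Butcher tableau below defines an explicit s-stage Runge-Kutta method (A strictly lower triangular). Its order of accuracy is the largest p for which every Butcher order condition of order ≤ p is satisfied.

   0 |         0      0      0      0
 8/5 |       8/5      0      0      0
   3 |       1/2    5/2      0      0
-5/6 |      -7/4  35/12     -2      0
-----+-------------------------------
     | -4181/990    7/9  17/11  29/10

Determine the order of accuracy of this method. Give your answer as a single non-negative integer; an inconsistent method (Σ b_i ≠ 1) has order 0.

1

b = (-4181/990, 7/9, 17/11, 29/10)
c = (0, 8/5, 3, -5/6)
Ac = (0, 0, 4, -4/3)
Σ b_i: (-4181/990)·1 + 7/9·1 + 17/11·1 + 29/10·1 = 1 ✓
b·c: 7/9·8/5 + 17/11·3 + 29/10·(-5/6) = 6859/1980 ≠ 1/2 ⇒ order 1.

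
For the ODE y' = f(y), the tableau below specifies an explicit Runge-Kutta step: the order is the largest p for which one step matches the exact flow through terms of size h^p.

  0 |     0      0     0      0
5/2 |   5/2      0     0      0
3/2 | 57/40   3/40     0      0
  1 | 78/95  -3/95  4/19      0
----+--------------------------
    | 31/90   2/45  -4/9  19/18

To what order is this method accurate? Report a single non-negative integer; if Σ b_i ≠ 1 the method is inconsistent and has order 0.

b = (31/90, 2/45, -4/9, 19/18)
c = (0, 5/2, 3/2, 1)
Ac = (0, 0, 3/16, 9/38)
Σ b_i: 31/90·1 + 2/45·1 + (-4/9)·1 + 19/18·1 = 1 ✓
b·c: 2/45·5/2 + (-4/9)·3/2 + 19/18·1 = 1/2 ✓
b·c²: 2/45·25/4 + (-4/9)·9/4 + 19/18·1 = 1/3 ✓
b·Ac: (-4/9)·3/16 + 19/18·9/38 = 1/6 ✓
b·c³: 2/45·125/8 + (-4/9)·27/8 + 19/18·1 = 1/4 ✓
b·(c∘Ac): (-4/9)·9/32 + 19/18·9/38 = 1/8 ✓
b·Ac²: (-4/9)·15/32 + 19/18·21/76 = 1/12 ✓
b·A²c: 19/18·3/76 = 1/24 ✓; 4 stages ⇒ order 4.

4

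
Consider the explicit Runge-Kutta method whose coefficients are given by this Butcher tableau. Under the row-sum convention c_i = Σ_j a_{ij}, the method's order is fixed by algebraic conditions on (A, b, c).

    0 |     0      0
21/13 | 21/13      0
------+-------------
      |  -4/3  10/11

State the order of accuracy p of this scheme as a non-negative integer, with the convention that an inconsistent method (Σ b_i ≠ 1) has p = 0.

0

b = (-4/3, 10/11)
c = (0, 21/13)
Σ b_i: (-4/3)·1 + 10/11·1 = -14/33 ≠ 1 ⇒ order 0.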